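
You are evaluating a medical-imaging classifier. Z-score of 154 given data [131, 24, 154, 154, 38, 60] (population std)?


μ = 93.5, σ = 54.4051
z = (154 - 93.5)/54.4051 = 1.112

1.112


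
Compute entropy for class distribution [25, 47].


Probabilities: [25/72, 47/72] ≈ [0.3472, 0.6528]
H = -((25/72)·log₂(25/72) + (47/72)·log₂(47/72))
  = 0.9316 bits

0.9316 bits


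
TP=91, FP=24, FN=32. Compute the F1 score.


Precision = 91/115 = 0.7913
Recall = 91/123 = 0.7398
F1 = 2·P·R/(P+R) = 2·TP/(2·TP+FP+FN) = 182/(182+24+32) = 182/238 = 0.7647

0.7647


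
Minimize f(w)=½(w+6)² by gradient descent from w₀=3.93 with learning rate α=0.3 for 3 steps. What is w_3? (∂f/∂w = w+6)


step 1: grad = 3.93+6 = 9.93; w = 3.93 - 0.3·(9.93) = 0.951
step 2: grad = 0.951+6 = 6.951; w = 0.951 - 0.3·(6.951) = -1.1343
step 3: grad = -1.1343+6 = 4.8657; w = -1.1343 - 0.3·(4.8657) = -2.59401

-2.59401


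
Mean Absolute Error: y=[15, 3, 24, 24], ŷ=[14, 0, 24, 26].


Absolute errors: |15-14|=1, |3-0|=3, |24-24|=0, |24-26|=2
Sum = 6
MAE = 6/4 = 3/2

3/2


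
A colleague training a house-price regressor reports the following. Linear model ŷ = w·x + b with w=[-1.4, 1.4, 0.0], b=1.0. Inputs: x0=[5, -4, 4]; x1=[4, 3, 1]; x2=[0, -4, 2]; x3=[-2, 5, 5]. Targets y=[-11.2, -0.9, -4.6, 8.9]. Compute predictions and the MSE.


ŷ0 = (-1.4)·(5) + (1.4)·(-4) + (0.0)·(4) + 1.0 = -11.6
ŷ1 = (-1.4)·(4) + (1.4)·(3) + (0.0)·(1) + 1.0 = -0.4
ŷ2 = (-1.4)·(0) + (1.4)·(-4) + (0.0)·(2) + 1.0 = -4.6
ŷ3 = (-1.4)·(-2) + (1.4)·(5) + (0.0)·(5) + 1.0 = 10.8
errors² = [0.16, 0.25, 0.0, 3.61]
MSE = 4.0200/4 = 1.005

1.005


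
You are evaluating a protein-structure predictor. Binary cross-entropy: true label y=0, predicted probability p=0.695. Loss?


BCE = -[y·ln(p) + (1-y)·ln(1-p)]
= -0 - 1·ln(1-0.695)
= -ln(0.305) = 1.1874

1.1874


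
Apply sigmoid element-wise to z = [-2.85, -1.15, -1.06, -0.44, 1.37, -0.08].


σ(-2.85) = 1/(1+e^2.85) = 0.0547
σ(-1.15) = 1/(1+e^1.15) = 0.2405
σ(-1.06) = 1/(1+e^1.06) = 0.2573
σ(-0.44) = 1/(1+e^0.44) = 0.3917
σ(1.37) = 1/(1+e^-1.37) = 0.7974
σ(-0.08) = 1/(1+e^0.08) = 0.48
result = [0.0547, 0.2405, 0.2573, 0.3917, 0.7974, 0.48]

[0.0547, 0.2405, 0.2573, 0.3917, 0.7974, 0.48]


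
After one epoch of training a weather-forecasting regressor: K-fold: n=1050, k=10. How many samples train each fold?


Fold size = 1050/10 = 105
Training per fold = 1050 - 105 = 945

945


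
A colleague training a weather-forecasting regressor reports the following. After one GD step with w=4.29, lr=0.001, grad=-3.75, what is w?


w_new = w - α·∇
= 4.29 - 0.001·-3.75
= 4.29 + 0.00375
= 4.29375

4.29375


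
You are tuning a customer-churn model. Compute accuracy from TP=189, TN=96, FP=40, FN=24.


Accuracy = (TP+TN)/(TP+TN+FP+FN)
= (189+96)/(349)
= 285/349 = 81.66%

81.66%


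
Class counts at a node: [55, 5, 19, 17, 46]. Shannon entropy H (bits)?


Probabilities: [55/142, 5/142, 19/142, 17/142, 46/142] ≈ [0.3873, 0.0352, 0.1338, 0.1197, 0.3239]
H = -((55/142)·log₂(55/142) + (5/142)·log₂(5/142) + (19/142)·log₂(19/142) + (17/142)·log₂(17/142) + (46/142)·log₂(46/142))
  = 1.9817 bits

1.9817 bits


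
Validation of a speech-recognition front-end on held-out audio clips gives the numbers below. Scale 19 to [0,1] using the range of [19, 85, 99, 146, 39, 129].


min=19, max=146
(19-19)/(146-19) = 0/127 = 0.0

0.0


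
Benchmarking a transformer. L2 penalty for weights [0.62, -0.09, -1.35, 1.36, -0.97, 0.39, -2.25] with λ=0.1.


‖w‖₂² = (0.62)² + (-0.09)² + (-1.35)² + (1.36)² + (-0.97)² + (0.39)² + (-2.25)²
     = 0.3844 + 0.0081 + 1.8225 + 1.8496 + 0.9409 + 0.1521 + 5.0625
     = 10.2201
λ·‖w‖₂² = 0.1·10.2201 = 1.02201

1.02201


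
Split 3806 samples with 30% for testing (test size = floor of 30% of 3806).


Test = ⌊3806·30/100⌋ = 1141
Train = 3806 - 1141 = 2665

Train: 2665, Test: 1141


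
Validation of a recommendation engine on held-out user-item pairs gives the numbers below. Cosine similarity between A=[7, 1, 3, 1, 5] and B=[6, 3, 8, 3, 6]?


A·B = 7·6 + 1·3 + 3·8 + 1·3 + 5·6 = 102
‖A‖ = √85 = 9.2195, ‖B‖ = √154 = 12.4097
cos = 102/(√85·√154) = 102/√13090 = 0.8915

0.8915


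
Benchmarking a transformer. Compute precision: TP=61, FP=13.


Precision = TP/(TP+FP)
= 61/(61+13)
= 61/74 = 82.43%

82.43%


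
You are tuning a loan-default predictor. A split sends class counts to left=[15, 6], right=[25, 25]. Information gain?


Parent = [40, 31], H_parent = 0.9884
H_left = 0.8631 (n=21), H_right = 1 (n=50)
H_children = (21/71)·0.8631 + (50/71)·1 = 0.9595
IG = 0.9884 - 0.9595 = 0.0289

0.0289


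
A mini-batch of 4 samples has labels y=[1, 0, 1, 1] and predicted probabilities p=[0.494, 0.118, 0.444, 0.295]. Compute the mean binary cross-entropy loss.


L[0] = -ln(0.494) = 0.7052
L[1] = -ln(1-0.118) = -ln(0.882) = 0.1256
L[2] = -ln(0.444) = 0.8119
L[3] = -ln(0.295) = 1.2208
mean = (0.7052 + 0.1256 + 0.8119 + 1.2208)/4 = 0.7159

0.7159


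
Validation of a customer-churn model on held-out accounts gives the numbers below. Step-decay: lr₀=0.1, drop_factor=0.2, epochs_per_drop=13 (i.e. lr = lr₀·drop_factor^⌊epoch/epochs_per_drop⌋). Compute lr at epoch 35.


n_drops = ⌊35/13⌋ = 2
lr = 0.1·0.2^2 = 0.1·0.04 = 0.004

0.004


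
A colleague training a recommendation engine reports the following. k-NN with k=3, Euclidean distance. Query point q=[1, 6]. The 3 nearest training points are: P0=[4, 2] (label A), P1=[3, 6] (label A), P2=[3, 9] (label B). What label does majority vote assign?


d(q,P0) = 5.0  (label A)
d(q,P1) = 2.0  (label A)
d(q,P2) = 3.6056  (label B)
Votes: A=2, B=1
Majority → A

A


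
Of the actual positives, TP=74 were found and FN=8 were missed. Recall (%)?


Recall = TP/(TP+FN)
= 74/(74+8)
= 74/82 = 90.24%

90.24%


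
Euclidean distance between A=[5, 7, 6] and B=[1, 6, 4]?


d = √((5-1)² + (7-6)² + (6-4)²)
  = √(16 + 1 + 4)
  = √21 = 4.5826

4.5826


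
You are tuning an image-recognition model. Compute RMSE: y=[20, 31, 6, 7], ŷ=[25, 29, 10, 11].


MSE = 61/4 = 15.25
RMSE = √(61/4) = 3.9051

3.9051


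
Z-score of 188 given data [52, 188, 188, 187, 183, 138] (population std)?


μ = 156, σ = 49.7963
z = (188 - 156)/49.7963 = 0.6426

0.6426


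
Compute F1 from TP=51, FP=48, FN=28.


Precision = 51/99 = 0.5152
Recall = 51/79 = 0.6456
F1 = 2·P·R/(P+R) = 2·TP/(2·TP+FP+FN) = 102/(102+48+28) = 102/178 = 0.573

0.573


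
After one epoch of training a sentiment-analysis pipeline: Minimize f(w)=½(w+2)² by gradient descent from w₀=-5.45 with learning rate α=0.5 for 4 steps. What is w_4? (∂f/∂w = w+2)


step 1: grad = -5.45+2 = -3.45; w = -5.45 - 0.5·(-3.45) = -3.725
step 2: grad = -3.725+2 = -1.725; w = -3.725 - 0.5·(-1.725) = -2.8625
step 3: grad = -2.8625+2 = -0.8625; w = -2.8625 - 0.5·(-0.8625) = -2.43125
step 4: grad = -2.43125+2 = -0.43125; w = -2.43125 - 0.5·(-0.43125) = -2.215625

-2.215625


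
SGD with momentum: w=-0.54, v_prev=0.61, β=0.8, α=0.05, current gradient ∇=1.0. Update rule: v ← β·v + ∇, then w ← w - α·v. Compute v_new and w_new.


v_new = 0.8·0.61 + 1.0 = 0.488 + 1.0 = 1.488
w_new = -0.54 - 0.05·1.488 = -0.54 - 0.0744 = -0.6144

v_new=1.488, w_new=-0.6144


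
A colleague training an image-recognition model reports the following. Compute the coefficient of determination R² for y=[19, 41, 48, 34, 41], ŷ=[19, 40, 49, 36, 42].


ȳ = 36.6
SS_res = Σ(y-ŷ)² = 7
SS_tot = Σ(y-ȳ)² = 485.2
R² = 1 - SS_res/SS_tot = 1 - 0.0144 = 0.9856

0.9856


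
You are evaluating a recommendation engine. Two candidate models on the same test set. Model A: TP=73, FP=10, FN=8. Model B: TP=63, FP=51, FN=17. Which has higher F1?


Model A: P=73/83=0.8795, R=73/81=0.9012, F1=2PR/(P+R)=2TP/(2TP+FP+FN)=146/164=0.8902
Model B: P=63/114=0.5526, R=63/80=0.7875, F1=2PR/(P+R)=2TP/(2TP+FP+FN)=126/194=0.6495
0.8902 > 0.6495 → Model A

Model A


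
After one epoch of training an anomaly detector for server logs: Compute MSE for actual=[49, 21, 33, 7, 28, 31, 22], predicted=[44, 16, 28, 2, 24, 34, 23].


Squared errors: (49-44)²=25, (21-16)²=25, (33-28)²=25, (7-2)²=25, (28-24)²=16, (31-34)²=9, (22-23)²=1
Sum = 126
MSE = 126/7 = 18

18


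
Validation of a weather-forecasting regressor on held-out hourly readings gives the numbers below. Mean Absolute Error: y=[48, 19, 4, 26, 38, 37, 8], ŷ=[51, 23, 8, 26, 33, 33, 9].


Absolute errors: |48-51|=3, |19-23|=4, |4-8|=4, |26-26|=0, |38-33|=5, |37-33|=4, |8-9|=1
Sum = 21
MAE = 21/7 = 3

3


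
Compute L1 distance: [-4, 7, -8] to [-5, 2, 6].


d = |-4+ 5| + |7-2| + |-8-6|
  = 1 + 5 + 14
  = 20

20


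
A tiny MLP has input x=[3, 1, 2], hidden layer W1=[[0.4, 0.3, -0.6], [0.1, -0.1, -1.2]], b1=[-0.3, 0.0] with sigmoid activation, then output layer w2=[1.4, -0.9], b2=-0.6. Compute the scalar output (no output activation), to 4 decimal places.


z1[0] = (0.4)·(3) + (0.3)·(1) + (-0.6)·(2) - 0.3 = 0.0
z1[1] = (0.1)·(3) + (-0.1)·(1) + (-1.2)·(2) + 0.0 = -2.2
h = sigmoid(z1) = [0.5, 0.0998]
output = (1.4)·(0.5) + (-0.9)·(0.0998) - 0.6 = 0.0102

0.0102


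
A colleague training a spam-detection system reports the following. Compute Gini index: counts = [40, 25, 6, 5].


Probabilities: [40/76, 25/76, 6/76, 5/76] ≈ [0.5263, 0.3289, 0.0789, 0.0658]
Σpᵢ² = (1600 + 625 + 36 + 25)/76² = 2286/5776
Gini = 1 - Σpᵢ² = 1 - 2286/5776 = 0.6042

0.6042


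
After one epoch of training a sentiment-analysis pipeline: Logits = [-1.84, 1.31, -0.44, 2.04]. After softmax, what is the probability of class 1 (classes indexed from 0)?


Exponentials: e^-1.84=0.1588, e^1.31=3.7062, e^-0.44=0.644, e^2.04=7.6906
Sum = 12.1996
Softmax = [0.013, 0.3038, 0.0528, 0.6304]
p[1] = 3.7062/12.1996 = 0.3038

0.3038


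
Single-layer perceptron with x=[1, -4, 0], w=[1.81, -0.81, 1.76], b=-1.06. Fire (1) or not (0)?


z = (1)·(1.81) + (-4)·(-0.81) + (0)·(1.76) - 1.06
  = 3.99
step(z) = 1 (z≥0)

1


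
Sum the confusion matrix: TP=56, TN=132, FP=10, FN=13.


Total = TP + TN + FP + FN
= 56 + 132 + 10 + 13
= 211
(Predicted positive: 66, predicted negative: 145)

211


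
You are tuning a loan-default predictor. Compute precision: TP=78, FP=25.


Precision = TP/(TP+FP)
= 78/(78+25)
= 78/103 = 75.73%

75.73%


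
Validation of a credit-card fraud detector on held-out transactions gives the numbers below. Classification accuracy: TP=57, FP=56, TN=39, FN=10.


Accuracy = (TP+TN)/(TP+TN+FP+FN)
= (57+39)/(162)
= 96/162 = 59.26%

59.26%


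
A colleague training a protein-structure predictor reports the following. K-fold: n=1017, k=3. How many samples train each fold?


Fold size = 1017/3 = 339
Training per fold = 1017 - 339 = 678

678


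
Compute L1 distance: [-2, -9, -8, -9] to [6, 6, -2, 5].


d = |-2-6| + |-9-6| + |-8+ 2| + |-9-5|
  = 8 + 15 + 6 + 14
  = 43

43


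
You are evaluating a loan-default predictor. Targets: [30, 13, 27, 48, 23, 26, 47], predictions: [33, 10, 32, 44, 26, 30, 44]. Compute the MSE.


Squared errors: (30-33)²=9, (13-10)²=9, (27-32)²=25, (48-44)²=16, (23-26)²=9, (26-30)²=16, (47-44)²=9
Sum = 93
MSE = 93/7 = 93/7

93/7


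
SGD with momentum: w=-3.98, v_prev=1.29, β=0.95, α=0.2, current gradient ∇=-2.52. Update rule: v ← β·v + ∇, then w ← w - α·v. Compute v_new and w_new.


v_new = 0.95·1.29 - 2.52 = 1.2255 - 2.52 = -1.2945
w_new = -3.98 - 0.2·-1.2945 = -3.98 + 0.2589 = -3.7211

v_new=-1.2945, w_new=-3.7211


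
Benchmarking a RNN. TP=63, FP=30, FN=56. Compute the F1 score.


Precision = 63/93 = 0.6774
Recall = 63/119 = 0.5294
F1 = 2·P·R/(P+R) = 2·TP/(2·TP+FP+FN) = 126/(126+30+56) = 126/212 = 0.5943

0.5943


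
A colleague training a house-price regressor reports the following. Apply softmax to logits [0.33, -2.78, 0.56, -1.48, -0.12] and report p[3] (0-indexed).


Exponentials: e^0.33=1.391, e^-2.78=0.062, e^0.56=1.7507, e^-1.48=0.2276, e^-0.12=0.8869
Sum = 4.3182
Softmax = [0.3221, 0.0144, 0.4054, 0.0527, 0.2054]
p[3] = 0.2276/4.3182 = 0.0527

0.0527


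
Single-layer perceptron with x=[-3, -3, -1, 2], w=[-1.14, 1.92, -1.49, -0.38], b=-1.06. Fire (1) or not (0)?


z = (-3)·(-1.14) + (-3)·(1.92) + (-1)·(-1.49) + (2)·(-0.38) - 1.06
  = -2.67
step(z) = 0 (z<0)

0


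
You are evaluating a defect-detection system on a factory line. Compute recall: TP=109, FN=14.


Recall = TP/(TP+FN)
= 109/(109+14)
= 109/123 = 88.62%

88.62%


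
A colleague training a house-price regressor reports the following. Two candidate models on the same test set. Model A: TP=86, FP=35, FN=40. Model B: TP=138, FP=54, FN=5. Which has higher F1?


Model A: P=86/121=0.7107, R=86/126=0.6825, F1=2PR/(P+R)=2TP/(2TP+FP+FN)=172/247=0.6964
Model B: P=138/192=0.7188, R=138/143=0.965, F1=2PR/(P+R)=2TP/(2TP+FP+FN)=276/335=0.8239
0.6964 < 0.8239 → Model B

Model B


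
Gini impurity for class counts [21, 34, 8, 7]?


Probabilities: [21/70, 34/70, 8/70, 7/70] ≈ [0.3, 0.4857, 0.1143, 0.1]
Σpᵢ² = (441 + 1156 + 64 + 49)/70² = 1710/4900
Gini = 1 - Σpᵢ² = 1 - 1710/4900 = 0.651

0.651


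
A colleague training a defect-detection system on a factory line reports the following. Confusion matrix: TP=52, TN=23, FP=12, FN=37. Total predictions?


Total = TP + TN + FP + FN
= 52 + 23 + 12 + 37
= 124
(Predicted positive: 64, predicted negative: 60)

124


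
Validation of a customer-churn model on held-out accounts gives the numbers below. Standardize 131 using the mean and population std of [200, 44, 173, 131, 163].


μ = 142.2, σ = 53.8346
z = (131 - 142.2)/53.8346 = -0.208

-0.208


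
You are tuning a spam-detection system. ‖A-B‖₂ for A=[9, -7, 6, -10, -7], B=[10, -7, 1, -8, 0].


d = √((9-10)² + (-7+ 7)² + (6-1)² + (-10+ 8)² + (-7-0)²)
  = √(1 + 0 + 25 + 4 + 49)
  = √79 = 8.8882

8.8882


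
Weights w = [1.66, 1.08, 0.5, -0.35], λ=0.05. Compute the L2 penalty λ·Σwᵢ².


‖w‖₂² = (1.66)² + (1.08)² + (0.5)² + (-0.35)²
     = 2.7556 + 1.1664 + 0.25 + 0.1225
     = 4.2945
λ·‖w‖₂² = 0.05·4.2945 = 0.214725

0.214725


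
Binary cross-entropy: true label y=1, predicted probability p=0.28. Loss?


BCE = -[y·ln(p) + (1-y)·ln(1-p)]
= -1·ln(0.28) - 0
= -ln(0.28) = 1.273

1.273


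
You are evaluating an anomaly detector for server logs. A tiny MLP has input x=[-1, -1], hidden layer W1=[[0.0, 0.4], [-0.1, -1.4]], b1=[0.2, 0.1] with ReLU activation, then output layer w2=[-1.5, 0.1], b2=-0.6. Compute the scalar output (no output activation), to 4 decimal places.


z1[0] = (0.0)·(-1) + (0.4)·(-1) + 0.2 = -0.2
z1[1] = (-0.1)·(-1) + (-1.4)·(-1) + 0.1 = 1.6
h = ReLU(z1) = [0.0, 1.6]
output = (-1.5)·(0.0) + (0.1)·(1.6) - 0.6 = -0.44

-0.44


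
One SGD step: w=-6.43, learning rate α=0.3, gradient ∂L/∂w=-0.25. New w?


w_new = w - α·∇
= -6.43 - 0.3·-0.25
= -6.43 + 0.075
= -6.355

-6.355


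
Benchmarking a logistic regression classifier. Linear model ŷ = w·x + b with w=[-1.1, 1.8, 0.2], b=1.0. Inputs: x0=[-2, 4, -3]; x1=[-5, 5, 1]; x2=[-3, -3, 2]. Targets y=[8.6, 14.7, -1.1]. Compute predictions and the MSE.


ŷ0 = (-1.1)·(-2) + (1.8)·(4) + (0.2)·(-3) + 1.0 = 9.8
ŷ1 = (-1.1)·(-5) + (1.8)·(5) + (0.2)·(1) + 1.0 = 15.7
ŷ2 = (-1.1)·(-3) + (1.8)·(-3) + (0.2)·(2) + 1.0 = -0.7
errors² = [1.44, 1.0, 0.16]
MSE = 2.6000/3 = 0.8667

0.8667


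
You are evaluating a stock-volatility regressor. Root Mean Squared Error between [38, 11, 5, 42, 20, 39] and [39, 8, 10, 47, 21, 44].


MSE = 86/6 = 14.3333
RMSE = √(86/6) = 3.7859

3.7859


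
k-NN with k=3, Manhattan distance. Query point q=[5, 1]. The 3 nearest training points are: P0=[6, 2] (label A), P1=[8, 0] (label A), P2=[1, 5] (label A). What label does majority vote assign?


d(q,P0) = 2  (label A)
d(q,P1) = 4  (label A)
d(q,P2) = 8  (label A)
Votes: A=3, B=0
Majority → A

A


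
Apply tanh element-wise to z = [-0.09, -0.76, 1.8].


tanh(-0.09) = -0.0898
tanh(-0.76) = -0.6411
tanh(1.8) = 0.9468
result = [-0.0898, -0.6411, 0.9468]

[-0.0898, -0.6411, 0.9468]


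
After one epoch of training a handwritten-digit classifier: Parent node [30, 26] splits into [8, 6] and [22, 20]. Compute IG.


Parent = [30, 26], H_parent = 0.9963
H_left = 0.9852 (n=14), H_right = 0.9984 (n=42)
H_children = (14/56)·0.9852 + (42/56)·0.9984 = 0.9951
IG = 0.9963 - 0.9951 = 0.0012

0.0012


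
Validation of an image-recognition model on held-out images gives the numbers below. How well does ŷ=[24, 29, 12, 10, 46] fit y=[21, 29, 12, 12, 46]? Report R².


ȳ = 24
SS_res = Σ(y-ŷ)² = 13
SS_tot = Σ(y-ȳ)² = 806
R² = 1 - SS_res/SS_tot = 1 - 0.0161 = 0.9839

0.9839


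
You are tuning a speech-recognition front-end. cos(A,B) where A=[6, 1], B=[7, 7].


A·B = 6·7 + 1·7 = 49
‖A‖ = √37 = 6.0828, ‖B‖ = √98 = 9.8995
cos = 49/(√37·√98) = 49/√3626 = 0.8137

0.8137


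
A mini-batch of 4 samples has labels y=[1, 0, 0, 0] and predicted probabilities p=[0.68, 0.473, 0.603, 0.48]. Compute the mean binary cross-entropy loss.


L[0] = -ln(0.68) = 0.3857
L[1] = -ln(1-0.473) = -ln(0.527) = 0.6406
L[2] = -ln(1-0.603) = -ln(0.397) = 0.9238
L[3] = -ln(1-0.48) = -ln(0.52) = 0.6539
mean = (0.3857 + 0.6406 + 0.9238 + 0.6539)/4 = 0.651

0.651


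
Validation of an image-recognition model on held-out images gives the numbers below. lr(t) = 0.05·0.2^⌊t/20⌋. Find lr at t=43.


n_drops = ⌊43/20⌋ = 2
lr = 0.05·0.2^2 = 0.05·0.04 = 0.002

0.002


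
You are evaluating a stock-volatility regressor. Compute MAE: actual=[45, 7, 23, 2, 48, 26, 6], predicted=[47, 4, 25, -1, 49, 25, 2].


Absolute errors: |45-47|=2, |7-4|=3, |23-25|=2, |2+ 1|=3, |48-49|=1, |26-25|=1, |6-2|=4
Sum = 16
MAE = 16/7 = 16/7

16/7


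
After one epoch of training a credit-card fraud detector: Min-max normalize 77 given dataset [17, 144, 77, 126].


min=17, max=144
(77-17)/(144-17) = 60/127 = 0.4724

0.4724


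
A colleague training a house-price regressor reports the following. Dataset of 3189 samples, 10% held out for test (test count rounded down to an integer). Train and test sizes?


Test = ⌊3189·10/100⌋ = 318
Train = 3189 - 318 = 2871

Train: 2871, Test: 318


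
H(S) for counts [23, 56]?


Probabilities: [23/79, 56/79] ≈ [0.2911, 0.7089]
H = -((23/79)·log₂(23/79) + (56/79)·log₂(56/79))
  = 0.8702 bits

0.8702 bits


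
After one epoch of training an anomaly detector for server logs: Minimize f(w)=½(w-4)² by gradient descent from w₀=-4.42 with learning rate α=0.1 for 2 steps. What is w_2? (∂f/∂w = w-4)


step 1: grad = -4.42-4 = -8.42; w = -4.42 - 0.1·(-8.42) = -3.578
step 2: grad = -3.578-4 = -7.578; w = -3.578 - 0.1·(-7.578) = -2.8202

-2.8202


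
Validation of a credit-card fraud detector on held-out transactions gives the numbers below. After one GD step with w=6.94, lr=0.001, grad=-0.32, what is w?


w_new = w - α·∇
= 6.94 - 0.001·-0.32
= 6.94 + 0.00032
= 6.94032

6.94032


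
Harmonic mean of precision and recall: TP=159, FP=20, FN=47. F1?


Precision = 159/179 = 0.8883
Recall = 159/206 = 0.7718
F1 = 2·P·R/(P+R) = 2·TP/(2·TP+FP+FN) = 318/(318+20+47) = 318/385 = 0.826

0.826


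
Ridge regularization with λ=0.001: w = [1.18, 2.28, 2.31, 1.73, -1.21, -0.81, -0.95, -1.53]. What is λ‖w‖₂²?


‖w‖₂² = (1.18)² + (2.28)² + (2.31)² + (1.73)² + (-1.21)² + (-0.81)² + (-0.95)² + (-1.53)²
     = 1.3924 + 5.1984 + 5.3361 + 2.9929 + 1.4641 + 0.6561 + 0.9025 + 2.3409
     = 20.2834
λ·‖w‖₂² = 0.001·20.2834 = 0.020283

0.020283


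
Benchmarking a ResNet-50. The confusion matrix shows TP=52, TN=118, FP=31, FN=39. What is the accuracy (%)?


Accuracy = (TP+TN)/(TP+TN+FP+FN)
= (52+118)/(240)
= 170/240 = 70.83%

70.83%


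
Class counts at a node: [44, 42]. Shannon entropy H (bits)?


Probabilities: [44/86, 42/86] ≈ [0.5116, 0.4884]
H = -((44/86)·log₂(44/86) + (42/86)·log₂(42/86))
  = 0.9996 bits

0.9996 bits


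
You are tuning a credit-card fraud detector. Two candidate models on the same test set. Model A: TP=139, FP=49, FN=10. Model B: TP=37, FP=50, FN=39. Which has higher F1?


Model A: P=139/188=0.7394, R=139/149=0.9329, F1=2PR/(P+R)=2TP/(2TP+FP+FN)=278/337=0.8249
Model B: P=37/87=0.4253, R=37/76=0.4868, F1=2PR/(P+R)=2TP/(2TP+FP+FN)=74/163=0.454
0.8249 > 0.454 → Model A

Model A


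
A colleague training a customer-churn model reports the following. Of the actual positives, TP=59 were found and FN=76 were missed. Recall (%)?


Recall = TP/(TP+FN)
= 59/(59+76)
= 59/135 = 43.7%

43.7%


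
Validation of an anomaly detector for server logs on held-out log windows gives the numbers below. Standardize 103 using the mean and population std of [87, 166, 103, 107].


μ = 115.75, σ = 29.9614
z = (103 - 115.75)/29.9614 = -0.4255

-0.4255


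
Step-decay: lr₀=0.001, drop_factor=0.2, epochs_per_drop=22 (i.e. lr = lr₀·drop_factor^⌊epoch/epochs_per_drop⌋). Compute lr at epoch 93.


n_drops = ⌊93/22⌋ = 4
lr = 0.001·0.2^4 = 0.001·0.0016 = 0.0000016

0.0000016


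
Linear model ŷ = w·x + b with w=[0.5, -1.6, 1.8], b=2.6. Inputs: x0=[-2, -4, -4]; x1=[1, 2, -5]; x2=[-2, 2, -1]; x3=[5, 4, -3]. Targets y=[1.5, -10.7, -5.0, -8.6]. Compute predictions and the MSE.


ŷ0 = (0.5)·(-2) + (-1.6)·(-4) + (1.8)·(-4) + 2.6 = 0.8
ŷ1 = (0.5)·(1) + (-1.6)·(2) + (1.8)·(-5) + 2.6 = -9.1
ŷ2 = (0.5)·(-2) + (-1.6)·(2) + (1.8)·(-1) + 2.6 = -3.4
ŷ3 = (0.5)·(5) + (-1.6)·(4) + (1.8)·(-3) + 2.6 = -6.7
errors² = [0.49, 2.56, 2.56, 3.61]
MSE = 9.2200/4 = 2.305

2.305


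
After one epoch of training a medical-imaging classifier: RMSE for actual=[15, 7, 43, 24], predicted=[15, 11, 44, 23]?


MSE = 18/4 = 4.5
RMSE = √(18/4) = 2.1213

2.1213


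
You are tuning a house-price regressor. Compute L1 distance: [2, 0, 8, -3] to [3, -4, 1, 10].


d = |2-3| + |0+ 4| + |8-1| + |-3-10|
  = 1 + 4 + 7 + 13
  = 25

25


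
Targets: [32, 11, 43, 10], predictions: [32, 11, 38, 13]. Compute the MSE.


Squared errors: (32-32)²=0, (11-11)²=0, (43-38)²=25, (10-13)²=9
Sum = 34
MSE = 34/4 = 17/2

17/2


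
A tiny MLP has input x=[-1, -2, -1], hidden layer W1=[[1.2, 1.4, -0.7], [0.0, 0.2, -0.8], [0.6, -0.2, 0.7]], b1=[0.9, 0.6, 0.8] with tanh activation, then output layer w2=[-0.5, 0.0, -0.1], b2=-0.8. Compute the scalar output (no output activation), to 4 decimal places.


z1[0] = (1.2)·(-1) + (1.4)·(-2) + (-0.7)·(-1) + 0.9 = -2.4
z1[1] = (0.0)·(-1) + (0.2)·(-2) + (-0.8)·(-1) + 0.6 = 1.0
z1[2] = (0.6)·(-1) + (-0.2)·(-2) + (0.7)·(-1) + 0.8 = -0.1
h = tanh(z1) = [-0.9837, 0.7616, -0.0997]
output = (-0.5)·(-0.9837) + (0.0)·(0.7616) + (-0.1)·(-0.0997) - 0.8 = -0.2982

-0.2982


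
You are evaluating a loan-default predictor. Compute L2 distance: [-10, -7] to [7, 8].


d = √((-10-7)² + (-7-8)²)
  = √(289 + 225)
  = √514 = 22.6716

22.6716


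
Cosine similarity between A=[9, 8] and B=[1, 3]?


A·B = 9·1 + 8·3 = 33
‖A‖ = √145 = 12.0416, ‖B‖ = √10 = 3.1623
cos = 33/(√145·√10) = 33/√1450 = 0.8666

0.8666


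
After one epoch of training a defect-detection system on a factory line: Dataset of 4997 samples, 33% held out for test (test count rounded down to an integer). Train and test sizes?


Test = ⌊4997·33/100⌋ = 1649
Train = 4997 - 1649 = 3348

Train: 3348, Test: 1649


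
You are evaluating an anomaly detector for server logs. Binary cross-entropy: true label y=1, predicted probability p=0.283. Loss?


BCE = -[y·ln(p) + (1-y)·ln(1-p)]
= -1·ln(0.283) - 0
= -ln(0.283) = 1.2623

1.2623


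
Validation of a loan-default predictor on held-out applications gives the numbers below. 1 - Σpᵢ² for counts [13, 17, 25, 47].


Probabilities: [13/102, 17/102, 25/102, 47/102] ≈ [0.1275, 0.1667, 0.2451, 0.4608]
Σpᵢ² = (169 + 289 + 625 + 2209)/102² = 3292/10404
Gini = 1 - Σpᵢ² = 1 - 3292/10404 = 0.6836

0.6836


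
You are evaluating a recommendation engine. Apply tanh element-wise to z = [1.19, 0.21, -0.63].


tanh(1.19) = 0.8306
tanh(0.21) = 0.207
tanh(-0.63) = -0.5581
result = [0.8306, 0.207, -0.5581]

[0.8306, 0.207, -0.5581]


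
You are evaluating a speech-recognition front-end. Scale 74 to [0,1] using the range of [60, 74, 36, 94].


min=36, max=94
(74-36)/(94-36) = 38/58 = 0.6552

0.6552


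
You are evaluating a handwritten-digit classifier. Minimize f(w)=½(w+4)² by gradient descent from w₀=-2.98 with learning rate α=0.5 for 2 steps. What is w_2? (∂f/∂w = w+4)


step 1: grad = -2.98+4 = 1.02; w = -2.98 - 0.5·(1.02) = -3.49
step 2: grad = -3.49+4 = 0.51; w = -3.49 - 0.5·(0.51) = -3.745

-3.745


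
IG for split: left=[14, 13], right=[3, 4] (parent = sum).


Parent = [17, 17], H_parent = 1
H_left = 0.999 (n=27), H_right = 0.9852 (n=7)
H_children = (27/34)·0.999 + (7/34)·0.9852 = 0.9962
IG = 1 - 0.9962 = 0.0038

0.0038


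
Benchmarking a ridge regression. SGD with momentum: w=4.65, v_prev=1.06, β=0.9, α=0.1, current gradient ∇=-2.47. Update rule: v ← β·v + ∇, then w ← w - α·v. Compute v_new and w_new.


v_new = 0.9·1.06 - 2.47 = 0.954 - 2.47 = -1.516
w_new = 4.65 - 0.1·-1.516 = 4.65 + 0.1516 = 4.8016

v_new=-1.516, w_new=4.8016


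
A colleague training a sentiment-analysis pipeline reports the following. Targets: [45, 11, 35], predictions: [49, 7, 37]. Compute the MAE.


Absolute errors: |45-49|=4, |11-7|=4, |35-37|=2
Sum = 10
MAE = 10/3 = 10/3

10/3


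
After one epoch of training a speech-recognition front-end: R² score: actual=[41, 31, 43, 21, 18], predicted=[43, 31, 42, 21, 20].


ȳ = 30.8
SS_res = Σ(y-ŷ)² = 9
SS_tot = Σ(y-ȳ)² = 512.8
R² = 1 - SS_res/SS_tot = 1 - 0.0176 = 0.9824

0.9824


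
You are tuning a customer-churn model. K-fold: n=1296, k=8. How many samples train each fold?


Fold size = 1296/8 = 162
Training per fold = 1296 - 162 = 1134

1134


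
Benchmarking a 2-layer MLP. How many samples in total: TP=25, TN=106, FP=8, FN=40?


Total = TP + TN + FP + FN
= 25 + 106 + 8 + 40
= 179
(Predicted positive: 33, predicted negative: 146)

179


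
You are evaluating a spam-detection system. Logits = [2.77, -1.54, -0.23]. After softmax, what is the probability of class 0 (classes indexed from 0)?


Exponentials: e^2.77=15.9586, e^-1.54=0.2144, e^-0.23=0.7945
Sum = 16.9675
Softmax = [0.9405, 0.0126, 0.0468]
p[0] = 15.9586/16.9675 = 0.9405

0.9405


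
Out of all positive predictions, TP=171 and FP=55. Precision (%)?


Precision = TP/(TP+FP)
= 171/(171+55)
= 171/226 = 75.66%

75.66%


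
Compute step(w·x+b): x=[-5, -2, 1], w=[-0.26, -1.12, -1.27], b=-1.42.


z = (-5)·(-0.26) + (-2)·(-1.12) + (1)·(-1.27) - 1.42
  = 0.85
step(z) = 1 (z≥0)

1


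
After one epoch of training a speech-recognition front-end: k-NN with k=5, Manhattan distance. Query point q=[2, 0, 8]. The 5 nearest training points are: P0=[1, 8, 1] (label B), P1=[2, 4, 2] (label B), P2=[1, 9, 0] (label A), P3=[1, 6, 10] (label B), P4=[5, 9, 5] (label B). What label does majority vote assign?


d(q,P0) = 16  (label B)
d(q,P1) = 10  (label B)
d(q,P2) = 18  (label A)
d(q,P3) = 9  (label B)
d(q,P4) = 15  (label B)
Votes: A=1, B=4
Majority → B

B


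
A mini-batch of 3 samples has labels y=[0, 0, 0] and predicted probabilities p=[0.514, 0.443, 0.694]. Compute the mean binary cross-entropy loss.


L[0] = -ln(1-0.514) = -ln(0.486) = 0.7215
L[1] = -ln(1-0.443) = -ln(0.557) = 0.5852
L[2] = -ln(1-0.694) = -ln(0.306) = 1.1842
mean = (0.7215 + 0.5852 + 1.1842)/3 = 0.8303

0.8303


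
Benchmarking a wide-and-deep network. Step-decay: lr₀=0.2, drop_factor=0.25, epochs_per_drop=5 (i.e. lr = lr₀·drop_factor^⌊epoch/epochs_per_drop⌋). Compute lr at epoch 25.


n_drops = ⌊25/5⌋ = 5
lr = 0.2·0.25^5 = 0.2·0.0009765625 = 0.0001953125

0.0001953125


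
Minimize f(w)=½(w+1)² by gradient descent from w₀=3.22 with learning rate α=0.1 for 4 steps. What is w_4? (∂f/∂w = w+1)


step 1: grad = 3.22+1 = 4.22; w = 3.22 - 0.1·(4.22) = 2.798
step 2: grad = 2.798+1 = 3.798; w = 2.798 - 0.1·(3.798) = 2.4182
step 3: grad = 2.4182+1 = 3.4182; w = 2.4182 - 0.1·(3.4182) = 2.07638
step 4: grad = 2.07638+1 = 3.07638; w = 2.07638 - 0.1·(3.07638) = 1.768742

1.768742


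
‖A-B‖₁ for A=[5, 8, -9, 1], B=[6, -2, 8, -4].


d = |5-6| + |8+ 2| + |-9-8| + |1+ 4|
  = 1 + 10 + 17 + 5
  = 33

33


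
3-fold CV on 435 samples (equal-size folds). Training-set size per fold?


Fold size = 435/3 = 145
Training per fold = 435 - 145 = 290

290


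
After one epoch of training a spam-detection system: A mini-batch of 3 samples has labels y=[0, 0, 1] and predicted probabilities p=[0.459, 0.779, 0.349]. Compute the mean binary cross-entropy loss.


L[0] = -ln(1-0.459) = -ln(0.541) = 0.6143
L[1] = -ln(1-0.779) = -ln(0.221) = 1.5096
L[2] = -ln(0.349) = 1.0527
mean = (0.6143 + 1.5096 + 1.0527)/3 = 1.0589

1.0589


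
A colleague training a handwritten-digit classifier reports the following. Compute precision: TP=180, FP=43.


Precision = TP/(TP+FP)
= 180/(180+43)
= 180/223 = 80.72%

80.72%


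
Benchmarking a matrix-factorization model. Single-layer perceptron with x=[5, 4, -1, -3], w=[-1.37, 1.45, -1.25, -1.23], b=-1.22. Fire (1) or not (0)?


z = (5)·(-1.37) + (4)·(1.45) + (-1)·(-1.25) + (-3)·(-1.23) - 1.22
  = 2.67
step(z) = 1 (z≥0)

1


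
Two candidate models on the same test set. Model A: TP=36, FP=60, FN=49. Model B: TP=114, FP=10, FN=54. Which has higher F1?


Model A: P=36/96=0.375, R=36/85=0.4235, F1=2PR/(P+R)=2TP/(2TP+FP+FN)=72/181=0.3978
Model B: P=114/124=0.9194, R=114/168=0.6786, F1=2PR/(P+R)=2TP/(2TP+FP+FN)=228/292=0.7808
0.3978 < 0.7808 → Model B

Model B


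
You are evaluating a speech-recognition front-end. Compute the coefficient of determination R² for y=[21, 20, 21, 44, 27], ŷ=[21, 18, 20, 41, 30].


ȳ = 26.6
SS_res = Σ(y-ŷ)² = 23
SS_tot = Σ(y-ȳ)² = 409.2
R² = 1 - SS_res/SS_tot = 1 - 0.0562 = 0.9438

0.9438


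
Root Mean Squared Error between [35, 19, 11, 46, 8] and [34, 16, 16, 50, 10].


MSE = 55/5 = 11
RMSE = √(55/5) = 3.3166

3.3166


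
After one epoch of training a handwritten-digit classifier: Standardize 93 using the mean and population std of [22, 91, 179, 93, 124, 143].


μ = 108.6667, σ = 49.0397
z = (93 - 108.6667)/49.0397 = -0.3195

-0.3195


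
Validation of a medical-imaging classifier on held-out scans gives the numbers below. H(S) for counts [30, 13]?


Probabilities: [30/43, 13/43] ≈ [0.6977, 0.3023]
H = -((30/43)·log₂(30/43) + (13/43)·log₂(13/43))
  = 0.8841 bits

0.8841 bits


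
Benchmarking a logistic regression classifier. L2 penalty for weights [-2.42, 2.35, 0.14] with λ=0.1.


‖w‖₂² = (-2.42)² + (2.35)² + (0.14)²
     = 5.8564 + 5.5225 + 0.0196
     = 11.3985
λ·‖w‖₂² = 0.1·11.3985 = 1.13985

1.13985


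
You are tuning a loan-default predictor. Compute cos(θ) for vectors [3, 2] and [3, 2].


A·B = 3·3 + 2·2 = 13
‖A‖ = √13 = 3.6056, ‖B‖ = √13 = 3.6056
cos = 13/(√13·√13) = 13/√169 = 1.0

1.0


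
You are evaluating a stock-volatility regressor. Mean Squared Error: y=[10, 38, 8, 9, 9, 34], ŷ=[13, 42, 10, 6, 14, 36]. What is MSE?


Squared errors: (10-13)²=9, (38-42)²=16, (8-10)²=4, (9-6)²=9, (9-14)²=25, (34-36)²=4
Sum = 67
MSE = 67/6 = 67/6

67/6


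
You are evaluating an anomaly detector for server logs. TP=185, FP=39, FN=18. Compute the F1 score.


Precision = 185/224 = 0.8259
Recall = 185/203 = 0.9113
F1 = 2·P·R/(P+R) = 2·TP/(2·TP+FP+FN) = 370/(370+39+18) = 370/427 = 0.8665

0.8665


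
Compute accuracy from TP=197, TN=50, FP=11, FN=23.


Accuracy = (TP+TN)/(TP+TN+FP+FN)
= (197+50)/(281)
= 247/281 = 87.9%

87.9%


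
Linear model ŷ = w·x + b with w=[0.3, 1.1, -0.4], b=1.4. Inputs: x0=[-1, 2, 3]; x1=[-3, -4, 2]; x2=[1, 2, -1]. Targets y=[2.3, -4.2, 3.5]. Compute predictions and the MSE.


ŷ0 = (0.3)·(-1) + (1.1)·(2) + (-0.4)·(3) + 1.4 = 2.1
ŷ1 = (0.3)·(-3) + (1.1)·(-4) + (-0.4)·(2) + 1.4 = -4.7
ŷ2 = (0.3)·(1) + (1.1)·(2) + (-0.4)·(-1) + 1.4 = 4.3
errors² = [0.04, 0.25, 0.64]
MSE = 0.9300/3 = 0.31

0.31


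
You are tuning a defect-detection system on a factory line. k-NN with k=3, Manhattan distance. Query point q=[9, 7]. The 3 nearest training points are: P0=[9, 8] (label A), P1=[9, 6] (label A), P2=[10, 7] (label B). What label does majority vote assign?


d(q,P0) = 1  (label A)
d(q,P1) = 1  (label A)
d(q,P2) = 1  (label B)
Votes: A=2, B=1
Majority → A

A


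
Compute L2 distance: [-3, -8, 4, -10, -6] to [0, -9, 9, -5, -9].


d = √((-3-0)² + (-8+ 9)² + (4-9)² + (-10+ 5)² + (-6+ 9)²)
  = √(9 + 1 + 25 + 25 + 9)
  = √69 = 8.3066

8.3066


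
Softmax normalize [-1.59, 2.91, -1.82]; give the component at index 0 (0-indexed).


Exponentials: e^-1.59=0.2039, e^2.91=18.3568, e^-1.82=0.162
Sum = 18.7227
Softmax = [0.0109, 0.9805, 0.0087]
p[0] = 0.2039/18.7227 = 0.0109

0.0109


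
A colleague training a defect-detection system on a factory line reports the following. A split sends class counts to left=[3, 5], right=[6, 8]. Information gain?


Parent = [9, 13], H_parent = 0.976
H_left = 0.9544 (n=8), H_right = 0.9852 (n=14)
H_children = (8/22)·0.9544 + (14/22)·0.9852 = 0.974
IG = 0.976 - 0.974 = 0.002

0.002


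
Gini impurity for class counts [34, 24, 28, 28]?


Probabilities: [34/114, 24/114, 28/114, 28/114] ≈ [0.2982, 0.2105, 0.2456, 0.2456]
Σpᵢ² = (1156 + 576 + 784 + 784)/114² = 3300/12996
Gini = 1 - Σpᵢ² = 1 - 3300/12996 = 0.7461

0.7461


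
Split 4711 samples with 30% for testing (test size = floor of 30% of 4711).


Test = ⌊4711·30/100⌋ = 1413
Train = 4711 - 1413 = 3298

Train: 3298, Test: 1413


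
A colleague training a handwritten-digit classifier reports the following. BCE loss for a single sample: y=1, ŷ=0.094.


BCE = -[y·ln(p) + (1-y)·ln(1-p)]
= -1·ln(0.094) - 0
= -ln(0.094) = 2.3645

2.3645


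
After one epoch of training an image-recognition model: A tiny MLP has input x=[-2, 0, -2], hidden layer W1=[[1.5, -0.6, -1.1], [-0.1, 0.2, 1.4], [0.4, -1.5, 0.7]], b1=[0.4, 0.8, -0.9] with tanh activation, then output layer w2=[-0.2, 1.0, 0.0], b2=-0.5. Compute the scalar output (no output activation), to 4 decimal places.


z1[0] = (1.5)·(-2) + (-0.6)·(0) + (-1.1)·(-2) + 0.4 = -0.4
z1[1] = (-0.1)·(-2) + (0.2)·(0) + (1.4)·(-2) + 0.8 = -1.8
z1[2] = (0.4)·(-2) + (-1.5)·(0) + (0.7)·(-2) - 0.9 = -3.1
h = tanh(z1) = [-0.3799, -0.9468, -0.9959]
output = (-0.2)·(-0.3799) + (1.0)·(-0.9468) + (0.0)·(-0.9959) - 0.5 = -1.3708

-1.3708


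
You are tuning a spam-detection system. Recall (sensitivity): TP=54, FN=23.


Recall = TP/(TP+FN)
= 54/(54+23)
= 54/77 = 70.13%

70.13%


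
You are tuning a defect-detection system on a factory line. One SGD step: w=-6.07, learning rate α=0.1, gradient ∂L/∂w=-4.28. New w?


w_new = w - α·∇
= -6.07 - 0.1·-4.28
= -6.07 + 0.428
= -5.642

-5.642


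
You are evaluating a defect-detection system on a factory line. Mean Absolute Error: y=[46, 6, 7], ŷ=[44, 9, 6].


Absolute errors: |46-44|=2, |6-9|=3, |7-6|=1
Sum = 6
MAE = 6/3 = 2

2


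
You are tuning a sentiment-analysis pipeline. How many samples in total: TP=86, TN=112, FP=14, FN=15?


Total = TP + TN + FP + FN
= 86 + 112 + 14 + 15
= 227
(Predicted positive: 100, predicted negative: 127)

227


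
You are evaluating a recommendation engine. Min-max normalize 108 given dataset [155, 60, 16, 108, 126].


min=16, max=155
(108-16)/(155-16) = 92/139 = 0.6619

0.6619


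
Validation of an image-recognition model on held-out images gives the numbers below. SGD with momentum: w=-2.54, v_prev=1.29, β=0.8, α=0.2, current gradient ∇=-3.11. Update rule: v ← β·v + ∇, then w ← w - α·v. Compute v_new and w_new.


v_new = 0.8·1.29 - 3.11 = 1.032 - 3.11 = -2.078
w_new = -2.54 - 0.2·-2.078 = -2.54 + 0.4156 = -2.1244

v_new=-2.078, w_new=-2.1244


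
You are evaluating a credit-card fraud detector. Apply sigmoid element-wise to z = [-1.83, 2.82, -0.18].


σ(-1.83) = 1/(1+e^1.83) = 0.1382
σ(2.82) = 1/(1+e^-2.82) = 0.9437
σ(-0.18) = 1/(1+e^0.18) = 0.4551
result = [0.1382, 0.9437, 0.4551]

[0.1382, 0.9437, 0.4551]


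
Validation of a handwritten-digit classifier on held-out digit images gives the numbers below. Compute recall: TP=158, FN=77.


Recall = TP/(TP+FN)
= 158/(158+77)
= 158/235 = 67.23%

67.23%


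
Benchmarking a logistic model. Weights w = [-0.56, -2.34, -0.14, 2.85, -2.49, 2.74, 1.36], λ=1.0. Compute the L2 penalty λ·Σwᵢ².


‖w‖₂² = (-0.56)² + (-2.34)² + (-0.14)² + (2.85)² + (-2.49)² + (2.74)² + (1.36)²
     = 0.3136 + 5.4756 + 0.0196 + 8.1225 + 6.2001 + 7.5076 + 1.8496
     = 29.4886
λ·‖w‖₂² = 1.0·29.4886 = 29.4886

29.4886


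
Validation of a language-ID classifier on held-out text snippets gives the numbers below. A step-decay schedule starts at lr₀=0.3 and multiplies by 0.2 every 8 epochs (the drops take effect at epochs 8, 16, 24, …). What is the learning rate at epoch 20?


n_drops = ⌊20/8⌋ = 2
lr = 0.3·0.2^2 = 0.3·0.04 = 0.012

0.012


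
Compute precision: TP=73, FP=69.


Precision = TP/(TP+FP)
= 73/(73+69)
= 73/142 = 51.41%

51.41%


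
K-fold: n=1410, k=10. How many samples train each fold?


Fold size = 1410/10 = 141
Training per fold = 1410 - 141 = 1269

1269


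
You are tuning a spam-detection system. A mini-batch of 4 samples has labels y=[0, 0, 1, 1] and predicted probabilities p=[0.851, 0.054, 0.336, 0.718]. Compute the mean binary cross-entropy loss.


L[0] = -ln(1-0.851) = -ln(0.149) = 1.9038
L[1] = -ln(1-0.054) = -ln(0.946) = 0.0555
L[2] = -ln(0.336) = 1.0906
L[3] = -ln(0.718) = 0.3313
mean = (1.9038 + 0.0555 + 1.0906 + 0.3313)/4 = 0.8453

0.8453


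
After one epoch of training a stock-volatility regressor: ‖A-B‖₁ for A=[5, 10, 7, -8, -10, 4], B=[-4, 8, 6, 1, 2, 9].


d = |5+ 4| + |10-8| + |7-6| + |-8-1| + |-10-2| + |4-9|
  = 9 + 2 + 1 + 9 + 12 + 5
  = 38

38


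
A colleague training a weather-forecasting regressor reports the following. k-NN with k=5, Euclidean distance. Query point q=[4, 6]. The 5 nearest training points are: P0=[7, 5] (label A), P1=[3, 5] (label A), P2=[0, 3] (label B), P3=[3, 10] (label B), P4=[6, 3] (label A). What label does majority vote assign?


d(q,P0) = 3.1623  (label A)
d(q,P1) = 1.4142  (label A)
d(q,P2) = 5.0  (label B)
d(q,P3) = 4.1231  (label B)
d(q,P4) = 3.6056  (label A)
Votes: A=3, B=2
Majority → A

A


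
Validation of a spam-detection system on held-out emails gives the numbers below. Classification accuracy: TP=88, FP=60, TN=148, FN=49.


Accuracy = (TP+TN)/(TP+TN+FP+FN)
= (88+148)/(345)
= 236/345 = 68.41%

68.41%


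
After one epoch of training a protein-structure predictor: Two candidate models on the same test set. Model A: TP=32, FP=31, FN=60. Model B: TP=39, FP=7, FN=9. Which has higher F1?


Model A: P=32/63=0.5079, R=32/92=0.3478, F1=2PR/(P+R)=2TP/(2TP+FP+FN)=64/155=0.4129
Model B: P=39/46=0.8478, R=39/48=0.8125, F1=2PR/(P+R)=2TP/(2TP+FP+FN)=78/94=0.8298
0.4129 < 0.8298 → Model B

Model B


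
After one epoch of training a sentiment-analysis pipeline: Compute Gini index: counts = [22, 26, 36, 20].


Probabilities: [22/104, 26/104, 36/104, 20/104] ≈ [0.2115, 0.25, 0.3462, 0.1923]
Σpᵢ² = (484 + 676 + 1296 + 400)/104² = 2856/10816
Gini = 1 - Σpᵢ² = 1 - 2856/10816 = 0.7359

0.7359


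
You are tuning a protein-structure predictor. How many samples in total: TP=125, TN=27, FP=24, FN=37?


Total = TP + TN + FP + FN
= 125 + 27 + 24 + 37
= 213
(Predicted positive: 149, predicted negative: 64)

213
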